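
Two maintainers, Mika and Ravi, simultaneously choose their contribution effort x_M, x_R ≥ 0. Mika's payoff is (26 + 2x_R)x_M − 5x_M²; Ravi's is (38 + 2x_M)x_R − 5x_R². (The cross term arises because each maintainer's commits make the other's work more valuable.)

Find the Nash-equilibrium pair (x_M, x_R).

3.5, 4.5

Expanding Mika's payoff: 26x_M + 2x_Rx_M − 5x_M².
∂π/∂x_M = 26 + 2x_R − 10x_M = 0, so x_M = 2.6 + 0.2x_R.
Likewise for Ravi: x_R = 3.8 + 0.2x_M.
Substituting the second reaction function into the first: x_M = 2.6 + 0.2(3.8 + 0.2x_M), which gives 0.96x_M = 3.36 ⇒ x_M = 3.5.
Then x_R = 3.8 + 0.2·3.5 = 4.5.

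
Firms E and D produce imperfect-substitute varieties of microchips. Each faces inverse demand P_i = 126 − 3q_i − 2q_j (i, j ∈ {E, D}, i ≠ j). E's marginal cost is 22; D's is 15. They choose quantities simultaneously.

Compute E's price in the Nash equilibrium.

59.6875

Firm E's profit: π = q_E(126 − 3q_E − 2q_D) − 22q_E.
∂π/∂q_E = 104 − 6q_E − 2q_D = 0 ⇒ q_E = 52/3 − (1/3)q_D.
Similarly q_D = 18.5 − (1/3)q_E.
Solving the two reaction functions simultaneously: (1 − (−1/3)(−1/3))q_E = 52/3 − (1/3)·18.5, so (8/9)q_E = 67/6 and q_E = 12.5625.
Then q_D = 18.5 − (1/3)·12.5625 = 14.3125.
P_E = 126 − 3·12.5625 − 2·14.3125 = 59.6875.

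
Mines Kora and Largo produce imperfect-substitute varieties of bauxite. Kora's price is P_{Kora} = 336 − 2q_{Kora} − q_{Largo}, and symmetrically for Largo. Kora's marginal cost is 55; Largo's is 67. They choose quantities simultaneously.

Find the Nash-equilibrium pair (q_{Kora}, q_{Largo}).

57, 53

Mine Kora's profit: π = q_{Kora}(336 − 2q_{Kora} − q_{Largo}) − 55q_{Kora}.
∂π/∂q_{Kora} = 281 − 4q_{Kora} − q_{Largo} = 0 ⇒ q_{Kora} = 70.25 − 0.25q_{Largo}.
Similarly q_{Largo} = 67.25 − 0.25q_{Kora}.
Solving the two reaction functions simultaneously: (1 − (−0.25)(−0.25))q_{Kora} = 70.25 − 0.25·67.25, so 0.9375q_{Kora} = 53.4375 and q_{Kora} = 57.
Then q_{Largo} = 67.25 − 0.25·57 = 53.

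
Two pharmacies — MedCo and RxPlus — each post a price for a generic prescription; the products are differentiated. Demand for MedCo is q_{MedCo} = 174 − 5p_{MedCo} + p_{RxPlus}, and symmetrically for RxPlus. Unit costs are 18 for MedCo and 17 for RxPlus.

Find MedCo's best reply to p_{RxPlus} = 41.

30.5

MedCo's profit: π = (p_{MedCo} − 18)(174 − 5p_{MedCo} + p_{RxPlus}).
∂π/∂p_{MedCo} = 264 − 10p_{MedCo} + p_{RxPlus} = 0 ⇒ p_{MedCo} = 26.4 + 0.1p_{RxPlus}.
At p_{RxPlus} = 41: p_{MedCo} = 26.4 + 0.1·41 = 30.5.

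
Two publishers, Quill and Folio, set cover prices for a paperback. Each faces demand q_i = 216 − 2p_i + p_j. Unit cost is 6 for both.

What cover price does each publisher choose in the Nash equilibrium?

76

Quill's profit: π = (p_{Quill} − 6)(216 − 2p_{Quill} + p_{Folio}).
∂π/∂p_{Quill} = 228 − 4p_{Quill} + p_{Folio} = 0 ⇒ p_{Quill} = 57 + 0.25p_{Folio}.
The game is symmetric, so in equilibrium p_{Folio} = p_{Quill}: the reaction function gives 0.75p_{Quill} = 57, hence p_{Quill} = 76.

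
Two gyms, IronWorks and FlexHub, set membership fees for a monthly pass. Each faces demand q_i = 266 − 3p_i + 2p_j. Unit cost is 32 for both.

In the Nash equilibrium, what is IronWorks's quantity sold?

175.5

IronWorks's profit: π = (p_{IronWorks} − 32)(266 − 3p_{IronWorks} + 2p_{FlexHub}).
∂π/∂p_{IronWorks} = 362 − 6p_{IronWorks} + 2p_{FlexHub} = 0 ⇒ p_{IronWorks} = 181/3 + (1/3)p_{FlexHub}.
By symmetry p_{FlexHub} = p_{IronWorks}; substituting into the reaction function, (2/3)p_{IronWorks} = 181/3 and p_{IronWorks} = 90.5.
q_{IronWorks} = 266 − 3·90.5 + 2·90.5 = 175.5.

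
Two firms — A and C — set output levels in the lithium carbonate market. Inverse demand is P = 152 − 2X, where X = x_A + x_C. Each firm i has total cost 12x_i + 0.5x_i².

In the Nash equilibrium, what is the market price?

72

Firm A's profit: π = x_A(152 − 2(x_A + x_C)) − 12x_A − 0.5x_A².
∂π/∂x_A = 140 − 5x_A − 2x_C = 0, so x_A = 28 − 0.4x_C.
The game is symmetric, so in equilibrium x_C = x_A: the reaction function gives 1.4x_A = 28, hence x_A = 20.
Equilibrium price: P = 152 − 2·40 = 72.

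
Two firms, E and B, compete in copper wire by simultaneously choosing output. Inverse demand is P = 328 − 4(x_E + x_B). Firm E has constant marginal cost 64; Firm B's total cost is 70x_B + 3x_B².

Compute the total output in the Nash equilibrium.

Firm E's profit: π = x_E(328 − 4(x_E + x_B)) − 64x_E.
∂π/∂x_E = 264 − 8x_E − 4x_B = 0, so x_E = 33 − 0.5x_B.
For B: ∂π/∂x_B = 258 − 14x_B − 4x_E = 0 ⇒ x_B = 129/7 − (2/7)x_E.
Substituting the second reaction function into the first: x_E = 33 − 0.5(129/7 − (2/7)x_E), which gives (6/7)x_E = 333/14 ⇒ x_E = 27.75.
Then x_B = 129/7 − (2/7)·27.75 = 10.5.
Total output: 27.75 + 10.5 = 38.25.

38.25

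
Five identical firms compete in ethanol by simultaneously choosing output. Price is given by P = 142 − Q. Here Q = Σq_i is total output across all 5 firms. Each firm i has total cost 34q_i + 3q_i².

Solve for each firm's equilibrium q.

9

A representative firm's profit is π_i = q_i(142 − Q) − 34q_i − 3q_i², with Q = q_i + Σ_{j≠i} q_j.
First-order condition: 108 − 8q_i − Σ_{j≠i} q_j = 0.
With identical firms, set every q_j = q: then 108 − 8q − 4q = 0, i.e. q = 108/12 = 9.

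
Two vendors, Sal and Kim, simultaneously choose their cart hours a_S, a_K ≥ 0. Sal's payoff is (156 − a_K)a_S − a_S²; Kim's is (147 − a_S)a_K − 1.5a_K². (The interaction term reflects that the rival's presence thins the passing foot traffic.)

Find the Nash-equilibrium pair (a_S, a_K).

64.2, 27.6

Expanding Sal's payoff: 156a_S − a_Ka_S − a_S².
∂π/∂a_S = 156 − a_K − 2a_S = 0, so a_S = 78 − 0.5a_K.
Likewise for Kim: a_K = 49 − (1/3)a_S.
Plugging a_K into Sal's best response: a_S = 78 − 0.5(49 − (1/3)a_S) ⇒ (5/6)a_S = 53.5, so a_S = 64.2.
Then a_K = 49 − (1/3)·64.2 = 27.6.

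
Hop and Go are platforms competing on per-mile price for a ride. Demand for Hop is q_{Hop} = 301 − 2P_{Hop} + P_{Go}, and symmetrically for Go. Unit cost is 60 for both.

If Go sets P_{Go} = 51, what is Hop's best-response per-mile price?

118

Hop's profit: π = (P_{Hop} − 60)(301 − 2P_{Hop} + P_{Go}).
∂π/∂P_{Hop} = 421 − 4P_{Hop} + P_{Go} = 0 ⇒ P_{Hop} = 105.25 + 0.25P_{Go}.
At P_{Go} = 51: P_{Hop} = 105.25 + 0.25·51 = 118.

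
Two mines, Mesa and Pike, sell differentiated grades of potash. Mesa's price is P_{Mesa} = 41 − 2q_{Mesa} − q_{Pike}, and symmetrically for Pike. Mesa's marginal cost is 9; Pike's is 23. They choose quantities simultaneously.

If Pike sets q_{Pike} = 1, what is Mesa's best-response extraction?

7.75

Mine Mesa's profit: π = q_{Mesa}(41 − 2q_{Mesa} − q_{Pike}) − 9q_{Mesa}.
∂π/∂q_{Mesa} = 32 − 4q_{Mesa} − q_{Pike} = 0 ⇒ q_{Mesa} = 8 − 0.25q_{Pike}.
At q_{Pike} = 1: q_{Mesa} = 8 − 0.25·1 = 7.75.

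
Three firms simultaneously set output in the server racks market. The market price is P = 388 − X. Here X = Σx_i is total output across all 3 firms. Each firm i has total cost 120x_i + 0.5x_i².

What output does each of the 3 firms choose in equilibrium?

53.6

A representative firm's profit is π_i = x_i(388 − X) − 120x_i − 0.5x_i², with X = x_i + Σ_{j≠i} x_j.
First-order condition: 268 − 3x_i − Σ_{j≠i} x_j = 0.
Imposing symmetry (x_j = x for all j) turns Σ_{j≠i} x_j into 2x, so 268 = 5x and x = 53.6.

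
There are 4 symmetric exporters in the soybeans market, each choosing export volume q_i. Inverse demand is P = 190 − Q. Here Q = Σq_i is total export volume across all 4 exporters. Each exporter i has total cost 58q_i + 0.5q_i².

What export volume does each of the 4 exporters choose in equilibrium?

22

A representative exporter's profit is π_i = q_i(190 − Q) − 58q_i − 0.5q_i², with Q = q_i + Σ_{j≠i} q_j.
First-order condition: 132 − 3q_i − Σ_{j≠i} q_j = 0.
With identical exporters, set every q_j = q: then 132 − 3q − 3q = 0, i.e. q = 132/6 = 22.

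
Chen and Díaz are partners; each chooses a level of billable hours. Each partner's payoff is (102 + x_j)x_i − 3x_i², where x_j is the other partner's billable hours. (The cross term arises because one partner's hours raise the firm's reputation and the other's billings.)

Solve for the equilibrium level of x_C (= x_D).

Chen's payoff is (102 + x_D)x_C − 3x_C².
∂π/∂x_C = 102 + x_D − 6x_C = 0, so x_C = 17 + (1/6)x_D.
Setting x_C = x_D in the reaction function: x_C = 17 + (1/6)x_C, so x_C = 17 / (5/6) = 20.4.

20.4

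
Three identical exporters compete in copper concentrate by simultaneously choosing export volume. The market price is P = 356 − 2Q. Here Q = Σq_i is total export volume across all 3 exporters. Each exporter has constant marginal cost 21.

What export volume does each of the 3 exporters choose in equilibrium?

A representative exporter's profit is π_i = q_i(356 − 2Q) − 21q_i, with Q = q_i + Σ_{j≠i} q_j.
First-order condition: 335 − 4q_i − 2Σ_{j≠i} q_j = 0.
In a symmetric equilibrium every exporter chooses the same q, so Σ_{j≠i} q_j = 2q. The condition becomes 335 − 8q = 0, giving q = 335/8 = 41.875.

41.875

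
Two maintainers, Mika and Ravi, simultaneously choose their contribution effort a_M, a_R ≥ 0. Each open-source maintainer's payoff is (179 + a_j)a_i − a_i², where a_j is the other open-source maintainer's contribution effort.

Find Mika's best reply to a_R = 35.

Mika's payoff is (179 + a_R)a_M − a_M².
∂π/∂a_M = 179 + a_R − 2a_M = 0, so a_M = 89.5 + 0.5a_R.
At a_R = 35: a_M = 89.5 + 0.5·35 = 107.

107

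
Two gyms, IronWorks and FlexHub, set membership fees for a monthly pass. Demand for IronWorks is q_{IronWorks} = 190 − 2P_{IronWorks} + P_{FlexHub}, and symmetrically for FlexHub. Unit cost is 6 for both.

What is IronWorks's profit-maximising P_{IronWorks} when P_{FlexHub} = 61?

IronWorks's profit: π = (P_{IronWorks} − 6)(190 − 2P_{IronWorks} + P_{FlexHub}).
∂π/∂P_{IronWorks} = 202 − 4P_{IronWorks} + P_{FlexHub} = 0 ⇒ P_{IronWorks} = 50.5 + 0.25P_{FlexHub}.
At P_{FlexHub} = 61: P_{IronWorks} = 50.5 + 0.25·61 = 65.75.

65.75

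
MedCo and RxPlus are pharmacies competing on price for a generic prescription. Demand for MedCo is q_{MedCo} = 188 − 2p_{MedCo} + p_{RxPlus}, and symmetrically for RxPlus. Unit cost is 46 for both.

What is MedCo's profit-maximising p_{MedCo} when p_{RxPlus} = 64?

86

MedCo's profit: π = (p_{MedCo} − 46)(188 − 2p_{MedCo} + p_{RxPlus}).
∂π/∂p_{MedCo} = 280 − 4p_{MedCo} + p_{RxPlus} = 0 ⇒ p_{MedCo} = 70 + 0.25p_{RxPlus}.
At p_{RxPlus} = 64: p_{MedCo} = 70 + 0.25·64 = 86.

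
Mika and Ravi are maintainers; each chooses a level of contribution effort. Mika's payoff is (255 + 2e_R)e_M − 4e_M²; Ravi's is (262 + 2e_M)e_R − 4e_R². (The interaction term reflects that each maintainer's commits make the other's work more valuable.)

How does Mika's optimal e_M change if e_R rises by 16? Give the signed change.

Expanding Mika's payoff: 255e_M + 2e_Re_M − 4e_M².
∂π/∂e_M = 255 + 2e_R − 8e_M = 0, so e_M = 31.875 + 0.25e_R.
The reaction-function slope is 0.25, so a 16-unit rise in e_R moves e_M by 0.25 × 16 = 4. Mika's best response rises — the actions are strategic complements.

4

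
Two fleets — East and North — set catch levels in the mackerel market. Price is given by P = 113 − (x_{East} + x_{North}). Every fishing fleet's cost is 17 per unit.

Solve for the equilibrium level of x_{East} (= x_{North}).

Fishing fleet East's profit: π = x_{East}(113 − (x_{East} + x_{North})) − 17x_{East}.
∂π/∂x_{East} = 96 − 2x_{East} − x_{North} = 0, so x_{East} = 48 − 0.5x_{North}.
Setting x_{East} = x_{North} in the reaction function: x_{East} = 48 − 0.5x_{East}, so x_{East} = 48 / 1.5 = 32.

32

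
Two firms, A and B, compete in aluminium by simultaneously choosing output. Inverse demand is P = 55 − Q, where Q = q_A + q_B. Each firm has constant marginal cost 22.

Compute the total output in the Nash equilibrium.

22

Firm A's profit: π = q_A(55 − (q_A + q_B)) − 22q_A.
∂π/∂q_A = 33 − 2q_A − q_B = 0, so q_A = 16.5 − 0.5q_B.
By symmetry q_B = q_A; substituting into the reaction function, 1.5q_A = 16.5 and q_A = 11.
Total output: 11 + 11 = 22.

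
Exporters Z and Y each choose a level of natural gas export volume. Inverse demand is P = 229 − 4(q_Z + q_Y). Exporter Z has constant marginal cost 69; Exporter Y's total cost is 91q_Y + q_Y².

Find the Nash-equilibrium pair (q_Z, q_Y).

16.375, 7.25

Exporter Z's profit: π = q_Z(229 − 4(q_Z + q_Y)) − 69q_Z.
∂π/∂q_Z = 160 − 8q_Z − 4q_Y = 0, so q_Z = 20 − 0.5q_Y.
For Y: ∂π/∂q_Y = 138 − 10q_Y − 4q_Z = 0 ⇒ q_Y = 13.8 − 0.4q_Z.
Plugging q_Y into Z's best response: q_Z = 20 − 0.5(13.8 − 0.4q_Z) ⇒ 0.8q_Z = 13.1, so q_Z = 16.375.
Then q_Y = 13.8 − 0.4·16.375 = 7.25.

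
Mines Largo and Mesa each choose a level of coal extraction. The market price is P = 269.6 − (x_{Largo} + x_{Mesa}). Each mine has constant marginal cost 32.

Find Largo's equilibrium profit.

Mine Largo's profit: π = x_{Largo}(269.6 − (x_{Largo} + x_{Mesa})) − 32x_{Largo}.
∂π/∂x_{Largo} = 237.6 − 2x_{Largo} − x_{Mesa} = 0, so x_{Largo} = 118.8 − 0.5x_{Mesa}.
By symmetry x_{Mesa} = x_{Largo}; substituting into the reaction function, 1.5x_{Largo} = 118.8 and x_{Largo} = 79.2.
Price P = 269.6 − 158.4 = 111.2.
Largo's profit: (111.2 − 32)·79.2 = 6272.64.

6272.64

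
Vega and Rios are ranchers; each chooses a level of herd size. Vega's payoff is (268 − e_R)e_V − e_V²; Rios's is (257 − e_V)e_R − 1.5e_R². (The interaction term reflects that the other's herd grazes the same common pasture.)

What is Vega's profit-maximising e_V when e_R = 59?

Expanding Vega's payoff: 268e_V − e_Re_V − e_V².
∂π/∂e_V = 268 − e_R − 2e_V = 0, so e_V = 134 − 0.5e_R.
At e_R = 59: e_V = 134 − 0.5·59 = 104.5.

104.5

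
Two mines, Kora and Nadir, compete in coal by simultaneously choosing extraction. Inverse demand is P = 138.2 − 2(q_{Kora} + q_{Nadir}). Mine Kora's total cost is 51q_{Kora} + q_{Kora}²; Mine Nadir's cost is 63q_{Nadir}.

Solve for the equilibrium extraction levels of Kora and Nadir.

9.92, 13.84

Mine Kora's profit: π = q_{Kora}(138.2 − 2(q_{Kora} + q_{Nadir})) − 51q_{Kora} − q_{Kora}².
∂π/∂q_{Kora} = 87.2 − 6q_{Kora} − 2q_{Nadir} = 0, so q_{Kora} = 218/15 − (1/3)q_{Nadir}.
For Nadir: ∂π/∂q_{Nadir} = 75.2 − 4q_{Nadir} − 2q_{Kora} = 0 ⇒ q_{Nadir} = 18.8 − 0.5q_{Kora}.
Substituting the second reaction function into the first: q_{Kora} = 218/15 − (1/3)(18.8 − 0.5q_{Kora}), which gives (5/6)q_{Kora} = 124/15 ⇒ q_{Kora} = 9.92.
Then q_{Nadir} = 18.8 − 0.5·9.92 = 13.84.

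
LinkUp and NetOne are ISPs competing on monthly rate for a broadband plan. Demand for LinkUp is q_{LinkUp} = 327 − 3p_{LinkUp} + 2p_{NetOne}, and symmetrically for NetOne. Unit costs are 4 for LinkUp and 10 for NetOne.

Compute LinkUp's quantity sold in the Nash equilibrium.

245.625

LinkUp's profit: π = (p_{LinkUp} − 4)(327 − 3p_{LinkUp} + 2p_{NetOne}).
∂π/∂p_{LinkUp} = 339 − 6p_{LinkUp} + 2p_{NetOne} = 0 ⇒ p_{LinkUp} = 56.5 + (1/3)p_{NetOne}.
Similarly p_{NetOne} = 59.5 + (1/3)p_{LinkUp}.
Substituting the second reaction function into the first: p_{LinkUp} = 56.5 + (1/3)(59.5 + (1/3)p_{LinkUp}), which gives (8/9)p_{LinkUp} = 229/3 ⇒ p_{LinkUp} = 85.875.
Then p_{NetOne} = 59.5 + (1/3)·85.875 = 88.125.
q_{LinkUp} = 327 − 3·85.875 + 2·88.125 = 245.625.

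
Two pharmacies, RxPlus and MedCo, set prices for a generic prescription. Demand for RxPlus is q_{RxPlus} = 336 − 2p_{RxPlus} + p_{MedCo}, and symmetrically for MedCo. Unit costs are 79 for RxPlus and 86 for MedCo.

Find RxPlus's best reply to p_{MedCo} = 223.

179.25

RxPlus's profit: π = (p_{RxPlus} − 79)(336 − 2p_{RxPlus} + p_{MedCo}).
∂π/∂p_{RxPlus} = 494 − 4p_{RxPlus} + p_{MedCo} = 0 ⇒ p_{RxPlus} = 123.5 + 0.25p_{MedCo}.
At p_{MedCo} = 223: p_{RxPlus} = 123.5 + 0.25·223 = 179.25.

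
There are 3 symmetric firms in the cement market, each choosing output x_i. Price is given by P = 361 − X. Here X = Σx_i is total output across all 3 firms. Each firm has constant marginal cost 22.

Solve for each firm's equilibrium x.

84.75

A representative firm's profit is π_i = x_i(361 − X) − 22x_i, with X = x_i + Σ_{j≠i} x_j.
First-order condition: 339 − 2x_i − Σ_{j≠i} x_j = 0.
In a symmetric equilibrium every firm chooses the same x, so Σ_{j≠i} x_j = 2x. The condition becomes 339 − 4x = 0, giving x = 339/4 = 84.75.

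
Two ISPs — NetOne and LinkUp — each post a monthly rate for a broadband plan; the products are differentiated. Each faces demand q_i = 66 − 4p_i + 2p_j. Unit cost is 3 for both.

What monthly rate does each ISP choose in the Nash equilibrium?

NetOne's profit: π = (p_{NetOne} − 3)(66 − 4p_{NetOne} + 2p_{LinkUp}).
∂π/∂p_{NetOne} = 78 − 8p_{NetOne} + 2p_{LinkUp} = 0 ⇒ p_{NetOne} = 9.75 + 0.25p_{LinkUp}.
Setting p_{NetOne} = p_{LinkUp} in the reaction function: p_{NetOne} = 9.75 + 0.25p_{NetOne}, so p_{NetOne} = 9.75 / 0.75 = 13.

13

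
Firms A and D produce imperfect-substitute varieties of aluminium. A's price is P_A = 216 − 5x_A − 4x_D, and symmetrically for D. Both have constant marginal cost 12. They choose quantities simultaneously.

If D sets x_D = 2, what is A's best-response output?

Firm A's profit: π = x_A(216 − 5x_A − 4x_D) − 12x_A.
∂π/∂x_A = 204 − 10x_A − 4x_D = 0 ⇒ x_A = 20.4 − 0.4x_D.
At x_D = 2: x_A = 20.4 − 0.4·2 = 19.6.

19.6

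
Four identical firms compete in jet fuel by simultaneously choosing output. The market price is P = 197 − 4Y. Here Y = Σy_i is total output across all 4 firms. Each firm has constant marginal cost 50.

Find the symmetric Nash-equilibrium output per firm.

7.35

A representative firm's profit is π_i = y_i(197 − 4Y) − 50y_i, with Y = y_i + Σ_{j≠i} y_j.
First-order condition: 147 − 8y_i − 4Σ_{j≠i} y_j = 0.
In a symmetric equilibrium every firm chooses the same y, so Σ_{j≠i} y_j = 3y. The condition becomes 147 − 20y = 0, giving y = 147/20 = 7.35.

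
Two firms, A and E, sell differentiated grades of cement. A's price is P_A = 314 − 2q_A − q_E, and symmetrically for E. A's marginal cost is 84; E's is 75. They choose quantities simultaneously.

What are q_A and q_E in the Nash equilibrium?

Firm A's profit: π = q_A(314 − 2q_A − q_E) − 84q_A.
∂π/∂q_A = 230 − 4q_A − q_E = 0 ⇒ q_A = 57.5 − 0.25q_E.
Similarly q_E = 59.75 − 0.25q_A.
Plugging q_E into A's best response: q_A = 57.5 − 0.25(59.75 − 0.25q_A) ⇒ 0.9375q_A = 42.5625, so q_A = 45.4.
Then q_E = 59.75 − 0.25·45.4 = 48.4.

45.4, 48.4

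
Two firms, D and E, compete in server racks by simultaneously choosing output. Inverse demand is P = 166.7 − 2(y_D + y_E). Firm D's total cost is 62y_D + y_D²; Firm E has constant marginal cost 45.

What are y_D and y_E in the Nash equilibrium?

8.77, 26.04

Firm D's profit: π = y_D(166.7 − 2(y_D + y_E)) − 62y_D − y_D².
∂π/∂y_D = 104.7 − 6y_D − 2y_E = 0, so y_D = 17.45 − (1/3)y_E.
For E: ∂π/∂y_E = 121.7 − 4y_E − 2y_D = 0 ⇒ y_E = 30.425 − 0.5y_D.
Solving the two reaction functions simultaneously: (1 − (−1/3)(−0.5))y_D = 17.45 − (1/3)·30.425, so (5/6)y_D = 877/120 and y_D = 8.77.
Then y_E = 30.425 − 0.5·8.77 = 26.04.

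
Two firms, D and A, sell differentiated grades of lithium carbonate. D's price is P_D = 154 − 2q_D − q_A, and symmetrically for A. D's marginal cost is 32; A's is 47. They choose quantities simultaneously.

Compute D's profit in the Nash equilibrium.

Firm D's profit: π = q_D(154 − 2q_D − q_A) − 32q_D.
∂π/∂q_D = 122 − 4q_D − q_A = 0 ⇒ q_D = 30.5 − 0.25q_A.
Similarly q_A = 26.75 − 0.25q_D.
Plugging q_A into D's best response: q_D = 30.5 − 0.25(26.75 − 0.25q_D) ⇒ 0.9375q_D = 23.8125, so q_D = 25.4.
Then q_A = 26.75 − 0.25·25.4 = 20.4.
P_D = 154 − 2·25.4 − 20.4 = 82.8.
Profit = (82.8 − 32)·25.4 = 1290.32.

1290.32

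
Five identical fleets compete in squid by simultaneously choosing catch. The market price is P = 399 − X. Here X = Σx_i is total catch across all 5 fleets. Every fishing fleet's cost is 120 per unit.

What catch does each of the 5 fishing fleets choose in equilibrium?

A representative fishing fleet's profit is π_i = x_i(399 − X) − 120x_i, with X = x_i + Σ_{j≠i} x_j.
First-order condition: 279 − 2x_i − Σ_{j≠i} x_j = 0.
Imposing symmetry (x_j = x for all j) turns Σ_{j≠i} x_j into 4x, so 279 = 6x and x = 46.5.

46.5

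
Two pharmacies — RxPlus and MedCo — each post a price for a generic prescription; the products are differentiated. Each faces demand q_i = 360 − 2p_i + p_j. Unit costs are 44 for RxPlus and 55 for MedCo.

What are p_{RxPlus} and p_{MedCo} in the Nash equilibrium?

150.8, 155.2

RxPlus's profit: π = (p_{RxPlus} − 44)(360 − 2p_{RxPlus} + p_{MedCo}).
∂π/∂p_{RxPlus} = 448 − 4p_{RxPlus} + p_{MedCo} = 0 ⇒ p_{RxPlus} = 112 + 0.25p_{MedCo}.
Similarly p_{MedCo} = 117.5 + 0.25p_{RxPlus}.
Plugging p_{MedCo} into RxPlus's best response: p_{RxPlus} = 112 + 0.25(117.5 + 0.25p_{RxPlus}) ⇒ 0.9375p_{RxPlus} = 141.375, so p_{RxPlus} = 150.8.
Then p_{MedCo} = 117.5 + 0.25·150.8 = 155.2.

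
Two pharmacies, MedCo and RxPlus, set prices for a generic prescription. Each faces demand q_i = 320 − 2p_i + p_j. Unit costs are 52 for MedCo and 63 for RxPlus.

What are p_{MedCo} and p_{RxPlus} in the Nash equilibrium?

142.8, 147.2

MedCo's profit: π = (p_{MedCo} − 52)(320 − 2p_{MedCo} + p_{RxPlus}).
∂π/∂p_{MedCo} = 424 − 4p_{MedCo} + p_{RxPlus} = 0 ⇒ p_{MedCo} = 106 + 0.25p_{RxPlus}.
Similarly p_{RxPlus} = 111.5 + 0.25p_{MedCo}.
Plugging p_{RxPlus} into MedCo's best response: p_{MedCo} = 106 + 0.25(111.5 + 0.25p_{MedCo}) ⇒ 0.9375p_{MedCo} = 133.875, so p_{MedCo} = 142.8.
Then p_{RxPlus} = 111.5 + 0.25·142.8 = 147.2.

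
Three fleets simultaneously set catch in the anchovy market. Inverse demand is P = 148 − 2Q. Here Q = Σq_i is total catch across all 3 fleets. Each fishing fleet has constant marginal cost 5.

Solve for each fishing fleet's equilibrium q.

17.875

A representative fishing fleet's profit is π_i = q_i(148 − 2Q) − 5q_i, with Q = q_i + Σ_{j≠i} q_j.
First-order condition: 143 − 4q_i − 2Σ_{j≠i} q_j = 0.
With identical fishing fleets, set every q_j = q: then 143 − 4q − 4q = 0, i.e. q = 143/8 = 17.875.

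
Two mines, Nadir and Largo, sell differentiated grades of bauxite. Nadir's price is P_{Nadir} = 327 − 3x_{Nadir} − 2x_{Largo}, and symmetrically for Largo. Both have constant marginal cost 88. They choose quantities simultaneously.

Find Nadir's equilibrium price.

177.625

Mine Nadir's profit: π = x_{Nadir}(327 − 3x_{Nadir} − 2x_{Largo}) − 88x_{Nadir}.
∂π/∂x_{Nadir} = 239 − 6x_{Nadir} − 2x_{Largo} = 0 ⇒ x_{Nadir} = 239/6 − (1/3)x_{Largo}.
Setting x_{Nadir} = x_{Largo} in the reaction function: x_{Nadir} = 239/6 − (1/3)x_{Nadir}, so x_{Nadir} = (239/6) / (4/3) = 29.875.
P_{Nadir} = 327 − 3·29.875 − 2·29.875 = 177.625.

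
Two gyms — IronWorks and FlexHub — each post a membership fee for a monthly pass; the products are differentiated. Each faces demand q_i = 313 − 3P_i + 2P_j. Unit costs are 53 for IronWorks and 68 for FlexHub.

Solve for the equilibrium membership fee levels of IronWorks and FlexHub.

120.8125, 126.4375

IronWorks's profit: π = (P_{IronWorks} − 53)(313 − 3P_{IronWorks} + 2P_{FlexHub}).
∂π/∂P_{IronWorks} = 472 − 6P_{IronWorks} + 2P_{FlexHub} = 0 ⇒ P_{IronWorks} = 236/3 + (1/3)P_{FlexHub}.
Similarly P_{FlexHub} = 517/6 + (1/3)P_{IronWorks}.
Substituting the second reaction function into the first: P_{IronWorks} = 236/3 + (1/3)(517/6 + (1/3)P_{IronWorks}), which gives (8/9)P_{IronWorks} = 1933/18 ⇒ P_{IronWorks} = 120.8125.
Then P_{FlexHub} = 517/6 + (1/3)·120.8125 = 126.4375.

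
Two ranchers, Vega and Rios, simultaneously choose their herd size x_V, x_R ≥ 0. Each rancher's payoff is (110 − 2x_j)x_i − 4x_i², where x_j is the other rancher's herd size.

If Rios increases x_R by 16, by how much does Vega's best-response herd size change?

Vega's payoff is (110 − 2x_R)x_V − 4x_V².
∂π/∂x_V = 110 − 2x_R − 8x_V = 0, so x_V = 13.75 − 0.25x_R.
The reaction-function slope is −0.25, so a 16-unit rise in x_R moves x_V by −0.25 × 16 = −4. Vega's best response falls — the actions are strategic substitutes.

-4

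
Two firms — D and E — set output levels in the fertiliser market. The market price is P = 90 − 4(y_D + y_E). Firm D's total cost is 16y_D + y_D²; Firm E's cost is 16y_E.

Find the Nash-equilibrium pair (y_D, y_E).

4.625, 6.9375

Firm D's profit: π = y_D(90 − 4(y_D + y_E)) − 16y_D − y_D².
∂π/∂y_D = 74 − 10y_D − 4y_E = 0, so y_D = 7.4 − 0.4y_E.
For E: ∂π/∂y_E = 74 − 8y_E − 4y_D = 0 ⇒ y_E = 9.25 − 0.5y_D.
Substituting the second reaction function into the first: y_D = 7.4 − 0.4(9.25 − 0.5y_D), which gives 0.8y_D = 3.7 ⇒ y_D = 4.625.
Then y_E = 9.25 − 0.5·4.625 = 6.9375.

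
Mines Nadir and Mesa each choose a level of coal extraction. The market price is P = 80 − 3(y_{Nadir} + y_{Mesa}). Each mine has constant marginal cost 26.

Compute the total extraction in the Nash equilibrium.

Mine Nadir's profit: π = y_{Nadir}(80 − 3(y_{Nadir} + y_{Mesa})) − 26y_{Nadir}.
∂π/∂y_{Nadir} = 54 − 6y_{Nadir} − 3y_{Mesa} = 0, so y_{Nadir} = 9 − 0.5y_{Mesa}.
Setting y_{Nadir} = y_{Mesa} in the reaction function: y_{Nadir} = 9 − 0.5y_{Nadir}, so y_{Nadir} = 9 / 1.5 = 6.
Total extraction: 6 + 6 = 12.

12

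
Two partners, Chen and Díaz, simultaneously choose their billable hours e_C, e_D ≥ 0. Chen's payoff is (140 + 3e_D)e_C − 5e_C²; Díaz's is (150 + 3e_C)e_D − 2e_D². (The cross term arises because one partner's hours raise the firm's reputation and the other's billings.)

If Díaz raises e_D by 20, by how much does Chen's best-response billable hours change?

Expanding Chen's payoff: 140e_C + 3e_De_C − 5e_C².
∂π/∂e_C = 140 + 3e_D − 10e_C = 0, so e_C = 14 + 0.3e_D.
The reaction-function slope is 0.3, so a 20-unit rise in e_D moves e_C by 0.3 × 20 = 6. Chen's best response rises — the actions are strategic complements.

6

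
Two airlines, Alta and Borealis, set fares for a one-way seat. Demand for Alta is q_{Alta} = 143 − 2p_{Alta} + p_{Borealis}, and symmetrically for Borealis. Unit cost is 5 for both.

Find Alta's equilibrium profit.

4232

Alta's profit: π = (p_{Alta} − 5)(143 − 2p_{Alta} + p_{Borealis}).
∂π/∂p_{Alta} = 153 − 4p_{Alta} + p_{Borealis} = 0 ⇒ p_{Alta} = 38.25 + 0.25p_{Borealis}.
Setting p_{Alta} = p_{Borealis} in the reaction function: p_{Alta} = 38.25 + 0.25p_{Alta}, so p_{Alta} = 38.25 / 0.75 = 51.
q_{Alta} = 143 − 2·51 + 51 = 92.
Profit = (51 − 5)·92 = 4232.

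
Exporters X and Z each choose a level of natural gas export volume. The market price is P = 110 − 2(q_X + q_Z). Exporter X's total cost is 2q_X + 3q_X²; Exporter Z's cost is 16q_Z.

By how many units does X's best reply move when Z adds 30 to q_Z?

-6

Exporter X's profit: π = q_X(110 − 2(q_X + q_Z)) − 2q_X − 3q_X².
∂π/∂q_X = 108 − 10q_X − 2q_Z = 0, so q_X = 10.8 − 0.2q_Z.
The reaction-function slope is −0.2, so a 30-unit rise in q_Z moves q_X by −0.2 × 30 = −6. X's best response falls — the actions are strategic substitutes.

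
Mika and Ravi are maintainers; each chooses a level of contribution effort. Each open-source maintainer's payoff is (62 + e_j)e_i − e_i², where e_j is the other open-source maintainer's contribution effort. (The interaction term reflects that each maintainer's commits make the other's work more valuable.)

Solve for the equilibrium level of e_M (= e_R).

62

Mika's payoff is (62 + e_R)e_M − e_M².
∂π/∂e_M = 62 + e_R − 2e_M = 0, so e_M = 31 + 0.5e_R.
The game is symmetric, so in equilibrium e_R = e_M: the reaction function gives 0.5e_M = 31, hence e_M = 62.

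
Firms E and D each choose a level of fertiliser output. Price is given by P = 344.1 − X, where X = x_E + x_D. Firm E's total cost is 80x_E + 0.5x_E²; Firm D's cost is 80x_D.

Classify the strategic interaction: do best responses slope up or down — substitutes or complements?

Firm E's profit: π = x_E(344.1 − (x_E + x_D)) − 80x_E − 0.5x_E².
∂π/∂x_E = 264.1 − 3x_E − x_D = 0, so x_E = 2641/30 − (1/3)x_D.
The best-response slope dx_E/dx_D = −1/3 < 0: the reaction function is downward-sloping, so the choices are strategic substitutes.

strategic substitutes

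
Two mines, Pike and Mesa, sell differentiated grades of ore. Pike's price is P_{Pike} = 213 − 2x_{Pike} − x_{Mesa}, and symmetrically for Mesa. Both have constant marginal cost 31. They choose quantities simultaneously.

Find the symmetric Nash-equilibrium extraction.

36.4

Mine Pike's profit: π = x_{Pike}(213 − 2x_{Pike} − x_{Mesa}) − 31x_{Pike}.
∂π/∂x_{Pike} = 182 − 4x_{Pike} − x_{Mesa} = 0 ⇒ x_{Pike} = 45.5 − 0.25x_{Mesa}.
By symmetry x_{Mesa} = x_{Pike}; substituting into the reaction function, 1.25x_{Pike} = 45.5 and x_{Pike} = 36.4.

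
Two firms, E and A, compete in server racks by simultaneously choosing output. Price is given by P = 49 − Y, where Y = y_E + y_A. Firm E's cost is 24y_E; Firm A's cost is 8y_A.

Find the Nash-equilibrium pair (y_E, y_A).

Firm E's profit: π = y_E(49 − (y_E + y_A)) − 24y_E.
∂π/∂y_E = 25 − 2y_E − y_A = 0, so y_E = 12.5 − 0.5y_A.
By the same steps for A: y_A = 20.5 − 0.5y_E.
Substituting the second reaction function into the first: y_E = 12.5 − 0.5(20.5 − 0.5y_E), which gives 0.75y_E = 2.25 ⇒ y_E = 3.
Then y_A = 20.5 − 0.5·3 = 19.

3, 19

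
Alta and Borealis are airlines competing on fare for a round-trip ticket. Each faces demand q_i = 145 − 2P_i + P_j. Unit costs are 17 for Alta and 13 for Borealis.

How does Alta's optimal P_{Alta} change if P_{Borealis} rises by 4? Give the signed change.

1

Alta's profit: π = (P_{Alta} − 17)(145 − 2P_{Alta} + P_{Borealis}).
∂π/∂P_{Alta} = 179 − 4P_{Alta} + P_{Borealis} = 0 ⇒ P_{Alta} = 44.75 + 0.25P_{Borealis}.
The reaction-function slope is 0.25, so a 4-unit rise in P_{Borealis} moves P_{Alta} by 0.25 × 4 = 1. Alta's best response rises — the actions are strategic complements.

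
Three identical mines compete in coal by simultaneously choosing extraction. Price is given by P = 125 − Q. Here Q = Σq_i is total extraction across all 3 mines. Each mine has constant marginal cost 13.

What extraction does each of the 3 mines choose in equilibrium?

28

A representative mine's profit is π_i = q_i(125 − Q) − 13q_i, with Q = q_i + Σ_{j≠i} q_j.
First-order condition: 112 − 2q_i − Σ_{j≠i} q_j = 0.
With identical mines, set every q_j = q: then 112 − 2q − 2q = 0, i.e. q = 112/4 = 28.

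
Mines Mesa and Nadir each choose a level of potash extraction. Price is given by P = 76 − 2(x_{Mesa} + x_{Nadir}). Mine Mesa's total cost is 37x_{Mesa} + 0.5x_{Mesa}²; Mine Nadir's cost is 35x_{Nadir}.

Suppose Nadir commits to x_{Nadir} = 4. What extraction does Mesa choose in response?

6.2

Mine Mesa's profit: π = x_{Mesa}(76 − 2(x_{Mesa} + x_{Nadir})) − 37x_{Mesa} − 0.5x_{Mesa}².
∂π/∂x_{Mesa} = 39 − 5x_{Mesa} − 2x_{Nadir} = 0, so x_{Mesa} = 7.8 − 0.4x_{Nadir}.
At x_{Nadir} = 4: x_{Mesa} = 7.8 − 0.4·4 = 6.2.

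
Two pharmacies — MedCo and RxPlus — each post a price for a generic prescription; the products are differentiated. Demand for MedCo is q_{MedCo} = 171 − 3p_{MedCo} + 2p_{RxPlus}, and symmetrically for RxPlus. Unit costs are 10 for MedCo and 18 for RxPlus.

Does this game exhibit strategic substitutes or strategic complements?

MedCo's profit: π = (p_{MedCo} − 10)(171 − 3p_{MedCo} + 2p_{RxPlus}).
∂π/∂p_{MedCo} = 201 − 6p_{MedCo} + 2p_{RxPlus} = 0 ⇒ p_{MedCo} = 33.5 + (1/3)p_{RxPlus}.
The best-response slope dp_{MedCo}/dp_{RxPlus} = 1/3 > 0: the reaction function is upward-sloping, so the choices are strategic complements.

strategic complements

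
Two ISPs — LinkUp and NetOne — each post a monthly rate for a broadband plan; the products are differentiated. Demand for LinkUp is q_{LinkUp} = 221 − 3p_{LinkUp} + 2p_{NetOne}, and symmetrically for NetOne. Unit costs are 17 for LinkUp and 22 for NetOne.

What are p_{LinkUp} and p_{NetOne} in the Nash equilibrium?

LinkUp's profit: π = (p_{LinkUp} − 17)(221 − 3p_{LinkUp} + 2p_{NetOne}).
∂π/∂p_{LinkUp} = 272 − 6p_{LinkUp} + 2p_{NetOne} = 0 ⇒ p_{LinkUp} = 136/3 + (1/3)p_{NetOne}.
Similarly p_{NetOne} = 287/6 + (1/3)p_{LinkUp}.
Solving the two reaction functions simultaneously: (1 − (1/3)(1/3))p_{LinkUp} = 136/3 + (1/3)·(287/6), so (8/9)p_{LinkUp} = 1103/18 and p_{LinkUp} = 68.9375.
Then p_{NetOne} = 287/6 + (1/3)·68.9375 = 70.8125.

68.9375, 70.8125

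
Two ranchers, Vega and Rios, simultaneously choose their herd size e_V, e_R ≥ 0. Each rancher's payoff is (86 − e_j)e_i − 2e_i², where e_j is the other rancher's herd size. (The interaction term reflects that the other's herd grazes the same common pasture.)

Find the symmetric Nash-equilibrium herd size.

17.2

Vega's payoff is (86 − e_R)e_V − 2e_V².
∂π/∂e_V = 86 − e_R − 4e_V = 0, so e_V = 21.5 − 0.25e_R.
By symmetry e_R = e_V; substituting into the reaction function, 1.25e_V = 21.5 and e_V = 17.2.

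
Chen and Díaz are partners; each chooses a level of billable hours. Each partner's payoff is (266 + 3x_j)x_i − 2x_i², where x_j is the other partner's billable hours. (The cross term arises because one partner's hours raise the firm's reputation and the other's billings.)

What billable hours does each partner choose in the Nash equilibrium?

266

Chen's payoff is (266 + 3x_D)x_C − 2x_C².
∂π/∂x_C = 266 + 3x_D − 4x_C = 0, so x_C = 66.5 + 0.75x_D.
The game is symmetric, so in equilibrium x_D = x_C: the reaction function gives 0.25x_C = 66.5, hence x_C = 266.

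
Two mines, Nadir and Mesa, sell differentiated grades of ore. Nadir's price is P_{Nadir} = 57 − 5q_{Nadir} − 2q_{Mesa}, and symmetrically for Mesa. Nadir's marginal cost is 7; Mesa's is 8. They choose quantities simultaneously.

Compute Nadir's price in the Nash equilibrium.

Mine Nadir's profit: π = q_{Nadir}(57 − 5q_{Nadir} − 2q_{Mesa}) − 7q_{Nadir}.
∂π/∂q_{Nadir} = 50 − 10q_{Nadir} − 2q_{Mesa} = 0 ⇒ q_{Nadir} = 5 − 0.2q_{Mesa}.
Similarly q_{Mesa} = 4.9 − 0.2q_{Nadir}.
Substituting the second reaction function into the first: q_{Nadir} = 5 − 0.2(4.9 − 0.2q_{Nadir}), which gives 0.96q_{Nadir} = 4.02 ⇒ q_{Nadir} = 4.1875.
Then q_{Mesa} = 4.9 − 0.2·4.1875 = 4.0625.
P_{Nadir} = 57 − 5·4.1875 − 2·4.0625 = 27.9375.

27.9375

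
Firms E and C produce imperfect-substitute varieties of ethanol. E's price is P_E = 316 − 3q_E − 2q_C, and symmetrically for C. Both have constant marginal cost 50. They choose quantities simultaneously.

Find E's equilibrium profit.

Firm E's profit: π = q_E(316 − 3q_E − 2q_C) − 50q_E.
∂π/∂q_E = 266 − 6q_E − 2q_C = 0 ⇒ q_E = 133/3 − (1/3)q_C.
By symmetry q_C = q_E; substituting into the reaction function, (4/3)q_E = 133/3 and q_E = 33.25.
P_E = 316 − 3·33.25 − 2·33.25 = 149.75.
Profit = (149.75 − 50)·33.25 = 3316.6875.

3316.6875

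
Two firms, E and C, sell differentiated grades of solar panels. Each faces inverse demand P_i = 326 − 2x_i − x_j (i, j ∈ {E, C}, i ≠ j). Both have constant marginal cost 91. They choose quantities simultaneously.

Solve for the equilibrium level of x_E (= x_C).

47

Firm E's profit: π = x_E(326 − 2x_E − x_C) − 91x_E.
∂π/∂x_E = 235 − 4x_E − x_C = 0 ⇒ x_E = 58.75 − 0.25x_C.
The game is symmetric, so in equilibrium x_C = x_E: the reaction function gives 1.25x_E = 58.75, hence x_E = 47.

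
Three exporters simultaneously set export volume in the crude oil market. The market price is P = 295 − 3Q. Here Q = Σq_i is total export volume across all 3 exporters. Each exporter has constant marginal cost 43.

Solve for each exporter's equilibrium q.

21

A representative exporter's profit is π_i = q_i(295 − 3Q) − 43q_i, with Q = q_i + Σ_{j≠i} q_j.
First-order condition: 252 − 6q_i − 3Σ_{j≠i} q_j = 0.
Imposing symmetry (q_j = q for all j) turns Σ_{j≠i} q_j into 2q, so 252 = 12q and q = 21.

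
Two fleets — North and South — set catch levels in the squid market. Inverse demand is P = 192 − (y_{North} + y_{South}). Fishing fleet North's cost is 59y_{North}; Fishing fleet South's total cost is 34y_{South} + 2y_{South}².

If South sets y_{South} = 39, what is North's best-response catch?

47

Fishing fleet North's profit: π = y_{North}(192 − (y_{North} + y_{South})) − 59y_{North}.
∂π/∂y_{North} = 133 − 2y_{North} − y_{South} = 0, so y_{North} = 66.5 − 0.5y_{South}.
At y_{South} = 39: y_{North} = 66.5 − 0.5·39 = 47.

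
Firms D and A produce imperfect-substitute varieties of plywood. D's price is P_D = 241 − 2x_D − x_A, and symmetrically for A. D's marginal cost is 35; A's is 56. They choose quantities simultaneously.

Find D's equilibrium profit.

Firm D's profit: π = x_D(241 − 2x_D − x_A) − 35x_D.
∂π/∂x_D = 206 − 4x_D − x_A = 0 ⇒ x_D = 51.5 − 0.25x_A.
Similarly x_A = 46.25 − 0.25x_D.
Solving the two reaction functions simultaneously: (1 − (−0.25)(−0.25))x_D = 51.5 − 0.25·46.25, so 0.9375x_D = 39.9375 and x_D = 42.6.
Then x_A = 46.25 − 0.25·42.6 = 35.6.
P_D = 241 − 2·42.6 − 35.6 = 120.2.
Profit = (120.2 − 35)·42.6 = 3629.52.

3629.52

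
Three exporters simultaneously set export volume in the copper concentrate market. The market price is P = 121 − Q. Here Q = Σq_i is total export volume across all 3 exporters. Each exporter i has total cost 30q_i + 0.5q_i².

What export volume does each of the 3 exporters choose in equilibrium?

18.2

A representative exporter's profit is π_i = q_i(121 − Q) − 30q_i − 0.5q_i², with Q = q_i + Σ_{j≠i} q_j.
First-order condition: 91 − 3q_i − Σ_{j≠i} q_j = 0.
Imposing symmetry (q_j = q for all j) turns Σ_{j≠i} q_j into 2q, so 91 = 5q and q = 18.2.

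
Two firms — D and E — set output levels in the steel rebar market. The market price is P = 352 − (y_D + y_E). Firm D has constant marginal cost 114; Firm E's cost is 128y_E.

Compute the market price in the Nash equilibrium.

198

Firm D's profit: π = y_D(352 − (y_D + y_E)) − 114y_D.
∂π/∂y_D = 238 − 2y_D − y_E = 0, so y_D = 119 − 0.5y_E.
By the same steps for E: y_E = 112 − 0.5y_D.
Substituting the second reaction function into the first: y_D = 119 − 0.5(112 − 0.5y_D), which gives 0.75y_D = 63 ⇒ y_D = 84.
Then y_E = 112 − 0.5·84 = 70.
Equilibrium price: P = 352 − 154 = 198.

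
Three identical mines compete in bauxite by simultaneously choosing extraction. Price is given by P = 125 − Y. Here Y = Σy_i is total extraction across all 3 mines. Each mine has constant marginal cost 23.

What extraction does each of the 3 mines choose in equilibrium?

A representative mine's profit is π_i = y_i(125 − Y) − 23y_i, with Y = y_i + Σ_{j≠i} y_j.
First-order condition: 102 − 2y_i − Σ_{j≠i} y_j = 0.
Imposing symmetry (y_j = y for all j) turns Σ_{j≠i} y_j into 2y, so 102 = 4y and y = 25.5.

25.5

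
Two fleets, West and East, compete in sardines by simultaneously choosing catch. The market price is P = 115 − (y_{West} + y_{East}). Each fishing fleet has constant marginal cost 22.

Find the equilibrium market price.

Fishing fleet West's profit: π = y_{West}(115 − (y_{West} + y_{East})) − 22y_{West}.
∂π/∂y_{West} = 93 − 2y_{West} − y_{East} = 0, so y_{West} = 46.5 − 0.5y_{East}.
Setting y_{West} = y_{East} in the reaction function: y_{West} = 46.5 − 0.5y_{West}, so y_{West} = 46.5 / 1.5 = 31.
Equilibrium price: P = 115 − 62 = 53.

53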